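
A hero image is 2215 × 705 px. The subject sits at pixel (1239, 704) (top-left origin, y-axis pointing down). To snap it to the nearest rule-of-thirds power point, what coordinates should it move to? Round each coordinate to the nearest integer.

Third lines: x ∈ {738, 1477}, y ∈ {235, 470}.
1239 is closer to x = 1477; 704 is closer to y = 470.
So the nearest intersection is the lower-right power point.

x = 1477 px, y = 470 px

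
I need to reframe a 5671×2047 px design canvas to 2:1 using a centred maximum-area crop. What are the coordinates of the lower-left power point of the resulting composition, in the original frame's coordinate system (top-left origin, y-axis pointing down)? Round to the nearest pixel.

5671/2047 > 2/1, so the 2:1 crop keeps the full height 2047 and trims width to 2047 × 2/1 = 4094.00 px.
Left offset = (5671 − 4094.00)/2 = 788.50 px; top offset = 0.
Lower-left is one-third across and two-thirds down within the crop:
x = 788.50 + 1 × 4094.00/3 ≈ 2153; y = 0.00 + 2 × 2047.00/3 ≈ 1365.

x = 2153 px, y = 1365 px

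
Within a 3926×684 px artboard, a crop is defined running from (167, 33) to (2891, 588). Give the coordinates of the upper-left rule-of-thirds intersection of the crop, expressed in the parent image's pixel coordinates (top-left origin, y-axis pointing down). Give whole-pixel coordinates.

Crop width = 2891 − 167 = 2724 px; one third is 908.00 px.
Crop height = 588 − 33 = 555 px; one third is 185.00 px.
The upper-left point is one-third across and one-third down within the crop:
x = 167 + 1 × 908.00 ≈ 1075; y = 33 + 1 × 185.00 ≈ 218.

(1075, 218)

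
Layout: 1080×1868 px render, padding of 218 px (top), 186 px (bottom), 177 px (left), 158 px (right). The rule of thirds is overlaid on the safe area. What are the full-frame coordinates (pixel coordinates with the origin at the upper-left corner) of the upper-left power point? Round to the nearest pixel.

(425, 706)

Content width = 1080 − 177 − 158 = 745 px; content height = 1868 − 218 − 186 = 1464 px.
Upper-left is one-third across and one-third down within the safe area.
x = 177 + 1 × 745/3 = 177 + 248.33 ≈ 425
y = 218 + 1 × 1464/3 = 218 + 488.00 ≈ 706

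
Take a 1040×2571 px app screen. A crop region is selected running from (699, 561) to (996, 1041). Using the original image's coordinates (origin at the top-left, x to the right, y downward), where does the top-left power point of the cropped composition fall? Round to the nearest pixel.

Crop width = 996 − 699 = 297 px; one third is 99.00 px.
Crop height = 1041 − 561 = 480 px; one third is 160.00 px.
The top-left point is one-third across and one-third down within the crop:
x = 699 + 1 × 99.00 ≈ 798; y = 561 + 1 × 160.00 ≈ 721.

(798, 721)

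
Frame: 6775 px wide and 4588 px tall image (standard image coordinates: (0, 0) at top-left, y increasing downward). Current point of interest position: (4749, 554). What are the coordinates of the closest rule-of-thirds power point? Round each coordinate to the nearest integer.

Third lines: x ∈ {2258, 4517}, y ∈ {1529, 3059}.
4749 is closer to x = 4517; 554 is closer to y = 1529.
So the nearest intersection is the upper-right power point.

x = 4517 px, y = 1529 px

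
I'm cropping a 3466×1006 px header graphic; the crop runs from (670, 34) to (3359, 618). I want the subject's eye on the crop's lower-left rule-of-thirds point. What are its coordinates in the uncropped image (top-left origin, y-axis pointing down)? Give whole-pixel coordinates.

Crop width = 3359 − 670 = 2689 px; one third is 896.33 px.
Crop height = 618 − 34 = 584 px; one third is 194.67 px.
The lower-left point is one-third across and two-thirds down within the crop:
x = 670 + 1 × 896.33 ≈ 1566; y = 34 + 2 × 194.67 ≈ 423.

(1566, 423)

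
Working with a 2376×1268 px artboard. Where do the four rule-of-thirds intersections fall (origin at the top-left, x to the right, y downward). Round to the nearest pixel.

(792, 423), (1584, 423), (792, 845), (1584, 845)

One third of 2376 is 792; one third of 1268 is 422.67.
Vertical third lines at x = 792 and x = 1584; horizontal third lines at y = 423 and y = 845.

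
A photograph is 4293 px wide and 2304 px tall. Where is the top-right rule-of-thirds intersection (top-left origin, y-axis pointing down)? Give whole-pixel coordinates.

x = 2862 px, y = 768 px

The top-right point sits two-thirds of the way across and one-third of the way down.
x = 2 × 4293/3 ≈ 2862; y = 1 × 2304/3 ≈ 768.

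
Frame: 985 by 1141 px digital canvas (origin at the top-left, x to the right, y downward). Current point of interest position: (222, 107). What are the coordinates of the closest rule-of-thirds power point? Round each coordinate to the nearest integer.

(328, 380)

Third lines: x ∈ {328, 657}, y ∈ {380, 761}.
222 is closer to x = 328; 107 is closer to y = 380.
So the nearest intersection is the upper-left power point.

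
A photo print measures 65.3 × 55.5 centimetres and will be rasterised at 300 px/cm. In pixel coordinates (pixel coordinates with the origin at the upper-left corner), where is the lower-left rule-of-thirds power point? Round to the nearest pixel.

In pixels the canvas is 65.3 × 300 = 19590 wide and 55.5 × 300 = 16650 tall.
The lower-left point is one-third across and two-thirds down:
x = 1 × 19590/3 ≈ 6530; y = 2 × 16650/3 ≈ 11100.

(6530, 11100)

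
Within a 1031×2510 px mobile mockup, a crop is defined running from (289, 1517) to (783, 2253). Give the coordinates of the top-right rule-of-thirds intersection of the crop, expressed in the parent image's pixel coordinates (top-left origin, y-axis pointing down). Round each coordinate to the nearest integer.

(618, 1762)

Crop width = 783 − 289 = 494 px; one third is 164.67 px.
Crop height = 2253 − 1517 = 736 px; one third is 245.33 px.
The top-right point is two-thirds across and one-third down within the crop:
x = 289 + 2 × 164.67 ≈ 618; y = 1517 + 1 × 245.33 ≈ 1762.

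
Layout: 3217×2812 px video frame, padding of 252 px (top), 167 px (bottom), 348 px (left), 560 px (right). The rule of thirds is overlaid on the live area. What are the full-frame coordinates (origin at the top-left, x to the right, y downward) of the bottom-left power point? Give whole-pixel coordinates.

Content width = 3217 − 348 − 560 = 2309 px; content height = 2812 − 252 − 167 = 2393 px.
Bottom-left is one-third across and two-thirds down within the live area.
x = 348 + 1 × 2309/3 = 348 + 769.67 ≈ 1118
y = 252 + 2 × 2393/3 = 252 + 1595.33 ≈ 1847

x = 1118 px, y = 1847 px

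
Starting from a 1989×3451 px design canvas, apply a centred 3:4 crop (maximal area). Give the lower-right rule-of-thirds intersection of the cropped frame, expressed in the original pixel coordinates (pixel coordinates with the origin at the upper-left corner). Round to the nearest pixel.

1989/3451 < 3/4, so the 3:4 crop keeps the full width 1989 and trims height to 1989 × 4/3 = 2652.00 px.
Top offset = (3451 − 2652.00)/2 = 399.50 px; left offset = 0.
Lower-right is two-thirds across and two-thirds down within the crop:
x = 0.00 + 2 × 1989.00/3 ≈ 1326; y = 399.50 + 2 × 2652.00/3 ≈ 2168.

x = 1326 px, y = 2168 px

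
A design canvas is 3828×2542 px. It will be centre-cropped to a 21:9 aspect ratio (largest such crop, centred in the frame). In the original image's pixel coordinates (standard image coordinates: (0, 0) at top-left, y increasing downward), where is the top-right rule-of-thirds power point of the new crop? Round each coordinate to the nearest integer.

3828/2542 < 21/9, so the 21:9 crop keeps the full width 3828 and trims height to 3828 × 9/21 = 1640.57 px.
Top offset = (2542 − 1640.57)/2 = 450.71 px; left offset = 0.
Top-right is two-thirds across and one-third down within the crop:
x = 0.00 + 2 × 3828.00/3 ≈ 2552; y = 450.71 + 1 × 1640.57/3 ≈ 998.

(2552, 998)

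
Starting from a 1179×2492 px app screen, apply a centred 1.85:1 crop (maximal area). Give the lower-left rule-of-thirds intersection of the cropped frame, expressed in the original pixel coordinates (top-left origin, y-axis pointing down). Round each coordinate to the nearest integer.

1179/2492 < 1.85/1, so the 1.85:1 crop keeps the full width 1179 and trims height to 1179 × 1/1.85 = 637.30 px.
Top offset = (2492 − 637.30)/2 = 927.35 px; left offset = 0.
Lower-left is one-third across and two-thirds down within the crop:
x = 0.00 + 1 × 1179.00/3 ≈ 393; y = 927.35 + 2 × 637.30/3 ≈ 1352.

x = 393 px, y = 1352 px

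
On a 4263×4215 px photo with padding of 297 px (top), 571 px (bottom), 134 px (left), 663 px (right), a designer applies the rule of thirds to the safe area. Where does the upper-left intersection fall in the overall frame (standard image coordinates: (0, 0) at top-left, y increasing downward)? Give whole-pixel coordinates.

(1289, 1413)

Content width = 4263 − 134 − 663 = 3466 px; content height = 4215 − 297 − 571 = 3347 px.
Upper-left is one-third across and one-third down within the safe area.
x = 134 + 1 × 3466/3 = 134 + 1155.33 ≈ 1289
y = 297 + 1 × 3347/3 = 297 + 1115.67 ≈ 1413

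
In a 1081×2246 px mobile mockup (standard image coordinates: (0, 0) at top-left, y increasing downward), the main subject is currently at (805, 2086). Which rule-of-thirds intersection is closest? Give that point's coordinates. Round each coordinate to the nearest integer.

x = 721 px, y = 1497 px

Third lines: x ∈ {360, 721}, y ∈ {749, 1497}.
805 is closer to x = 721; 2086 is closer to y = 1497.
So the nearest intersection is the lower-right power point.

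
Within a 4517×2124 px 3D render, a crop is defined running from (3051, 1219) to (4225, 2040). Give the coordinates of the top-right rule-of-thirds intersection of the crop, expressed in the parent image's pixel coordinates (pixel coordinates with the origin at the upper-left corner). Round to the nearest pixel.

x = 3834 px, y = 1493 px

Crop width = 4225 − 3051 = 1174 px; one third is 391.33 px.
Crop height = 2040 − 1219 = 821 px; one third is 273.67 px.
The top-right point is two-thirds across and one-third down within the crop:
x = 3051 + 2 × 391.33 ≈ 3834; y = 1219 + 1 × 273.67 ≈ 1493.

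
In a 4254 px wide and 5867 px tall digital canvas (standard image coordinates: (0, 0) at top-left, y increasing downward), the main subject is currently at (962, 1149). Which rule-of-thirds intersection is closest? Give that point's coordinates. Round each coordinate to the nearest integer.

x = 1418 px, y = 1956 px

Third lines: x ∈ {1418, 2836}, y ∈ {1956, 3911}.
962 is closer to x = 1418; 1149 is closer to y = 1956.
So the nearest intersection is the upper-left power point.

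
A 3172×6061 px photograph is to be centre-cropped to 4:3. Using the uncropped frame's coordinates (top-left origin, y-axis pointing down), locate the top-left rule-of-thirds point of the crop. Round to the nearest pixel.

x = 1057 px, y = 2634 px

3172/6061 < 4/3, so the 4:3 crop keeps the full width 3172 and trims height to 3172 × 3/4 = 2379.00 px.
Top offset = (6061 − 2379.00)/2 = 1841.00 px; left offset = 0.
Top-left is one-third across and one-third down within the crop:
x = 0.00 + 1 × 3172.00/3 ≈ 1057; y = 1841.00 + 1 × 2379.00/3 ≈ 2634.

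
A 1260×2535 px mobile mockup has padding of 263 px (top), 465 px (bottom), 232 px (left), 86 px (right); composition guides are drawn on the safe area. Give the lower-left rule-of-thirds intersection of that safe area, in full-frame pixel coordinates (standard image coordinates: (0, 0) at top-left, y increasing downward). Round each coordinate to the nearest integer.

Content width = 1260 − 232 − 86 = 942 px; content height = 2535 − 263 − 465 = 1807 px.
Lower-left is one-third across and two-thirds down within the safe area.
x = 232 + 1 × 942/3 = 232 + 314.00 ≈ 546
y = 263 + 2 × 1807/3 = 263 + 1204.67 ≈ 1468

x = 546 px, y = 1468 px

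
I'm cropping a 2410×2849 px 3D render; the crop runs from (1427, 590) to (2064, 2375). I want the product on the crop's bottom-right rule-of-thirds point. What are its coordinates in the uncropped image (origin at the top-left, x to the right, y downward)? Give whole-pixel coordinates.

Crop width = 2064 − 1427 = 637 px; one third is 212.33 px.
Crop height = 2375 − 590 = 1785 px; one third is 595.00 px.
The bottom-right point is two-thirds across and two-thirds down within the crop:
x = 1427 + 2 × 212.33 ≈ 1852; y = 590 + 2 × 595.00 ≈ 1780.

x = 1852 px, y = 1780 px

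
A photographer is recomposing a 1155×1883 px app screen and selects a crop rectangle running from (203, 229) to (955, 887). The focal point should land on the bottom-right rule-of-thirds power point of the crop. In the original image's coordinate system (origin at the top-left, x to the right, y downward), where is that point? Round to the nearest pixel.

x = 704 px, y = 668 px

Crop width = 955 − 203 = 752 px; one third is 250.67 px.
Crop height = 887 − 229 = 658 px; one third is 219.33 px.
The bottom-right point is two-thirds across and two-thirds down within the crop:
x = 203 + 2 × 250.67 ≈ 704; y = 229 + 2 × 219.33 ≈ 668.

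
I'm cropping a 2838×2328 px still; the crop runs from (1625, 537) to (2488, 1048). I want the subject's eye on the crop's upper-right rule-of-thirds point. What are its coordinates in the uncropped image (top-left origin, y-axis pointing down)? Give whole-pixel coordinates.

Crop width = 2488 − 1625 = 863 px; one third is 287.67 px.
Crop height = 1048 − 537 = 511 px; one third is 170.33 px.
The upper-right point is two-thirds across and one-third down within the crop:
x = 1625 + 2 × 287.67 ≈ 2200; y = 537 + 1 × 170.33 ≈ 707.

(2200, 707)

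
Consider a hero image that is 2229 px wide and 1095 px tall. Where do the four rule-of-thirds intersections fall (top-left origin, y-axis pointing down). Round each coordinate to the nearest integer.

(743, 365), (1486, 365), (743, 730), (1486, 730)

One third of 2229 is 743; one third of 1095 is 365.
Vertical third lines at x = 743 and x = 1486; horizontal third lines at y = 365 and y = 730.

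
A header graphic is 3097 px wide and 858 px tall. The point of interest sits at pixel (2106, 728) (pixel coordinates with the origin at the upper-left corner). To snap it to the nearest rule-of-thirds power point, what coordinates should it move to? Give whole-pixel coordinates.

(2065, 572)

Third lines: x ∈ {1032, 2065}, y ∈ {286, 572}.
2106 is closer to x = 2065; 728 is closer to y = 572.
So the nearest intersection is the lower-right power point.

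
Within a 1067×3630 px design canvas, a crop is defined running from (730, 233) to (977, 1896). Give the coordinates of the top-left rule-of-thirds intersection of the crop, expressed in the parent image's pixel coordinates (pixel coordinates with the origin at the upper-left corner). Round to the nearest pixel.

(812, 787)

Crop width = 977 − 730 = 247 px; one third is 82.33 px.
Crop height = 1896 − 233 = 1663 px; one third is 554.33 px.
The top-left point is one-third across and one-third down within the crop:
x = 730 + 1 × 82.33 ≈ 812; y = 233 + 1 × 554.33 ≈ 787.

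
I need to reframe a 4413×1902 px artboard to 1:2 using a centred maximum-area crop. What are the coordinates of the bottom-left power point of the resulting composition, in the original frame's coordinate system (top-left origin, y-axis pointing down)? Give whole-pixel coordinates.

4413/1902 > 1/2, so the 1:2 crop keeps the full height 1902 and trims width to 1902 × 1/2 = 951.00 px.
Left offset = (4413 − 951.00)/2 = 1731.00 px; top offset = 0.
Bottom-left is one-third across and two-thirds down within the crop:
x = 1731.00 + 1 × 951.00/3 ≈ 2048; y = 0.00 + 2 × 1902.00/3 ≈ 1268.

x = 2048 px, y = 1268 px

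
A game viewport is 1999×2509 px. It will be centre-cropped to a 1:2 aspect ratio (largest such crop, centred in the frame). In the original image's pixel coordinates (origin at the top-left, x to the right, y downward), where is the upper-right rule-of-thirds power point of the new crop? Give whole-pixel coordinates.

(1209, 836)

1999/2509 > 1/2, so the 1:2 crop keeps the full height 2509 and trims width to 2509 × 1/2 = 1254.50 px.
Left offset = (1999 − 1254.50)/2 = 372.25 px; top offset = 0.
Upper-right is two-thirds across and one-third down within the crop:
x = 372.25 + 2 × 1254.50/3 ≈ 1209; y = 0.00 + 1 × 2509.00/3 ≈ 836.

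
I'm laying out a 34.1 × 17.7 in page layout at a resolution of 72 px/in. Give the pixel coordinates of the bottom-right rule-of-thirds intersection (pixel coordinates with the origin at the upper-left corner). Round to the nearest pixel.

(1637, 850)

In pixels the canvas is 34.1 × 72 = 2455.2 wide and 17.7 × 72 = 1274.4 tall.
The bottom-right point is two-thirds across and two-thirds down:
x = 2 × 2455.2/3 ≈ 1637; y = 2 × 1274.4/3 ≈ 850.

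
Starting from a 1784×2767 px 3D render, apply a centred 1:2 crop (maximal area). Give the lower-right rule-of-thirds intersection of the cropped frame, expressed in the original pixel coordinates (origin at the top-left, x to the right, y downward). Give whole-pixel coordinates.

(1123, 1845)

1784/2767 > 1/2, so the 1:2 crop keeps the full height 2767 and trims width to 2767 × 1/2 = 1383.50 px.
Left offset = (1784 − 1383.50)/2 = 200.25 px; top offset = 0.
Lower-right is two-thirds across and two-thirds down within the crop:
x = 200.25 + 2 × 1383.50/3 ≈ 1123; y = 0.00 + 2 × 2767.00/3 ≈ 1845.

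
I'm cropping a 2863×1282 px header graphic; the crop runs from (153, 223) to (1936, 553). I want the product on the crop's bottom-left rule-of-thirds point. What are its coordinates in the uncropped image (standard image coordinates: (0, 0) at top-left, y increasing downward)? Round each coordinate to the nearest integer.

Crop width = 1936 − 153 = 1783 px; one third is 594.33 px.
Crop height = 553 − 223 = 330 px; one third is 110.00 px.
The bottom-left point is one-third across and two-thirds down within the crop:
x = 153 + 1 × 594.33 ≈ 747; y = 223 + 2 × 110.00 ≈ 443.

x = 747 px, y = 443 px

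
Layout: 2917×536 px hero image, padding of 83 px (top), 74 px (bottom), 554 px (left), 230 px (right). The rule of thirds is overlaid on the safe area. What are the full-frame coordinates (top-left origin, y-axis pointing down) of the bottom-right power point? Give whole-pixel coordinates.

x = 1976 px, y = 336 px

Content width = 2917 − 554 − 230 = 2133 px; content height = 536 − 83 − 74 = 379 px.
Bottom-right is two-thirds across and two-thirds down within the safe area.
x = 554 + 2 × 2133/3 = 554 + 1422.00 ≈ 1976
y = 83 + 2 × 379/3 = 83 + 252.67 ≈ 336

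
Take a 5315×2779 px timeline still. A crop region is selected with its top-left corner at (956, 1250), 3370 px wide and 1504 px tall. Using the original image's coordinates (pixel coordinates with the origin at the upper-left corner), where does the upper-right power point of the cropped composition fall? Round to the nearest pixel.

One third of the crop width 3370 is 1123.33 px.
One third of the crop height 1504 is 501.33 px.
The upper-right point is two-thirds across and one-third down within the crop:
x = 956 + 2 × 1123.33 ≈ 3203; y = 1250 + 1 × 501.33 ≈ 1751.

(3203, 1751)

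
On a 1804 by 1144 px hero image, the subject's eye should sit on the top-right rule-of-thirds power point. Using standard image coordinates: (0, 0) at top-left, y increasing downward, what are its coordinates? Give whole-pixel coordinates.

(1203, 381)

The top-right point sits two-thirds of the way across and one-third of the way down.
x = 2 × 1804/3 ≈ 1203; y = 1 × 1144/3 ≈ 381.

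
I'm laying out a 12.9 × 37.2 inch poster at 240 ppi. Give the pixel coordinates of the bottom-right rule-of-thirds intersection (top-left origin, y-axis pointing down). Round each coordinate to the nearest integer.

In pixels the canvas is 12.9 × 240 = 3096 wide and 37.2 × 240 = 8928 tall.
The bottom-right point is two-thirds across and two-thirds down:
x = 2 × 3096/3 ≈ 2064; y = 2 × 8928/3 ≈ 5952.

x = 2064 px, y = 5952 px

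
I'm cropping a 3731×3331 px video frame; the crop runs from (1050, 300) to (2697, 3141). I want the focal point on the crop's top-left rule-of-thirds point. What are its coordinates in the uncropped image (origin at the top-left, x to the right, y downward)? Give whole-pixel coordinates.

Crop width = 2697 − 1050 = 1647 px; one third is 549.00 px.
Crop height = 3141 − 300 = 2841 px; one third is 947.00 px.
The top-left point is one-third across and one-third down within the crop:
x = 1050 + 1 × 549.00 ≈ 1599; y = 300 + 1 × 947.00 ≈ 1247.

(1599, 1247)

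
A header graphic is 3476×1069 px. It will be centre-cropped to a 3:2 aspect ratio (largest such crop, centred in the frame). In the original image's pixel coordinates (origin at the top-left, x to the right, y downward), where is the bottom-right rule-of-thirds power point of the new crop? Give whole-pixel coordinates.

(2005, 713)

3476/1069 > 3/2, so the 3:2 crop keeps the full height 1069 and trims width to 1069 × 3/2 = 1603.50 px.
Left offset = (3476 − 1603.50)/2 = 936.25 px; top offset = 0.
Bottom-right is two-thirds across and two-thirds down within the crop:
x = 936.25 + 2 × 1603.50/3 ≈ 2005; y = 0.00 + 2 × 1069.00/3 ≈ 713.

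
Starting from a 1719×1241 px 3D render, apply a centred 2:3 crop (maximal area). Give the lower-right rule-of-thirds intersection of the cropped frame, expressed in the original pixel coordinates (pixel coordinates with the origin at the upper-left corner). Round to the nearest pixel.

(997, 827)

1719/1241 > 2/3, so the 2:3 crop keeps the full height 1241 and trims width to 1241 × 2/3 = 827.33 px.
Left offset = (1719 − 827.33)/2 = 445.83 px; top offset = 0.
Lower-right is two-thirds across and two-thirds down within the crop:
x = 445.83 + 2 × 827.33/3 ≈ 997; y = 0.00 + 2 × 1241.00/3 ≈ 827.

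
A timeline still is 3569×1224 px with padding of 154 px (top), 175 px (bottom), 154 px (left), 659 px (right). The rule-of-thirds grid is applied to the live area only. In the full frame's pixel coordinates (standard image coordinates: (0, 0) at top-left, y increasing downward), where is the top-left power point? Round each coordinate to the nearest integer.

(1073, 452)

Content width = 3569 − 154 − 659 = 2756 px; content height = 1224 − 154 − 175 = 895 px.
Top-left is one-third across and one-third down within the live area.
x = 154 + 1 × 2756/3 = 154 + 918.67 ≈ 1073
y = 154 + 1 × 895/3 = 154 + 298.33 ≈ 452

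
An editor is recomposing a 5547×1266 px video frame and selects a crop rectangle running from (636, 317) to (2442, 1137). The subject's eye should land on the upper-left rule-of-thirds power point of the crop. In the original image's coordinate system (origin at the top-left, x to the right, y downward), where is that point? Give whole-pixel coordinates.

Crop width = 2442 − 636 = 1806 px; one third is 602.00 px.
Crop height = 1137 − 317 = 820 px; one third is 273.33 px.
The upper-left point is one-third across and one-third down within the crop:
x = 636 + 1 × 602.00 ≈ 1238; y = 317 + 1 × 273.33 ≈ 590.

x = 1238 px, y = 590 px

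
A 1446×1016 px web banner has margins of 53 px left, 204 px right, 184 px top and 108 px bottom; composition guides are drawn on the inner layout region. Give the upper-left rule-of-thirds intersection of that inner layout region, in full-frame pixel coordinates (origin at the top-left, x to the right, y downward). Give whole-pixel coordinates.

x = 449 px, y = 425 px

Content width = 1446 − 53 − 204 = 1189 px; content height = 1016 − 184 − 108 = 724 px.
Upper-left is one-third across and one-third down within the inner layout region.
x = 53 + 1 × 1189/3 = 53 + 396.33 ≈ 449
y = 184 + 1 × 724/3 = 184 + 241.33 ≈ 425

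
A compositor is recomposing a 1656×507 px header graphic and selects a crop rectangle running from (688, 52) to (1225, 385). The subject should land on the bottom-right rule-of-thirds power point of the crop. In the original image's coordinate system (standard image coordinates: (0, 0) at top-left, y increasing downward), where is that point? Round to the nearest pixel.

x = 1046 px, y = 274 px

Crop width = 1225 − 688 = 537 px; one third is 179.00 px.
Crop height = 385 − 52 = 333 px; one third is 111.00 px.
The bottom-right point is two-thirds across and two-thirds down within the crop:
x = 688 + 2 × 179.00 ≈ 1046; y = 52 + 2 × 111.00 ≈ 274.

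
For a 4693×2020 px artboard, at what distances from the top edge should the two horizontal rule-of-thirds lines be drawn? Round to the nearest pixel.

673 px and 1347 px

2020 / 3 = 673.33, so the horizontal lines sit at one and two thirds of 2020.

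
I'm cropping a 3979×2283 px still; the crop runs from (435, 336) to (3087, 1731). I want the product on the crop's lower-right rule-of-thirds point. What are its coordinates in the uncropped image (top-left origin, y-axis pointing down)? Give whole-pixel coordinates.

Crop width = 3087 − 435 = 2652 px; one third is 884.00 px.
Crop height = 1731 − 336 = 1395 px; one third is 465.00 px.
The lower-right point is two-thirds across and two-thirds down within the crop:
x = 435 + 2 × 884.00 ≈ 2203; y = 336 + 2 × 465.00 ≈ 1266.

x = 2203 px, y = 1266 px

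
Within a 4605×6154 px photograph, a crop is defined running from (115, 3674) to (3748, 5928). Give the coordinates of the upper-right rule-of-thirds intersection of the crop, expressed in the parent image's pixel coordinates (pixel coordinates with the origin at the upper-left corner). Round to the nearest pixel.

Crop width = 3748 − 115 = 3633 px; one third is 1211.00 px.
Crop height = 5928 − 3674 = 2254 px; one third is 751.33 px.
The upper-right point is two-thirds across and one-third down within the crop:
x = 115 + 2 × 1211.00 ≈ 2537; y = 3674 + 1 × 751.33 ≈ 4425.

x = 2537 px, y = 4425 px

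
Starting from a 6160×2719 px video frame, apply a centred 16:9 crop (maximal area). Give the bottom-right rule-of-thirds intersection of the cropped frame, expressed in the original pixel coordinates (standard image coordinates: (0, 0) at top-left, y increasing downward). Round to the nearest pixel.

6160/2719 > 16/9, so the 16:9 crop keeps the full height 2719 and trims width to 2719 × 16/9 = 4833.78 px.
Left offset = (6160 − 4833.78)/2 = 663.11 px; top offset = 0.
Bottom-right is two-thirds across and two-thirds down within the crop:
x = 663.11 + 2 × 4833.78/3 ≈ 3886; y = 0.00 + 2 × 2719.00/3 ≈ 1813.

(3886, 1813)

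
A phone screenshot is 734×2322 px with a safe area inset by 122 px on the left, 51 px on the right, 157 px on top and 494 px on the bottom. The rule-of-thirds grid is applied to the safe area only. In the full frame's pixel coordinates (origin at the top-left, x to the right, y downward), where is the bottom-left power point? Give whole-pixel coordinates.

(309, 1271)

Content width = 734 − 122 − 51 = 561 px; content height = 2322 − 157 − 494 = 1671 px.
Bottom-left is one-third across and two-thirds down within the safe area.
x = 122 + 1 × 561/3 = 122 + 187.00 ≈ 309
y = 157 + 2 × 1671/3 = 157 + 1114.00 ≈ 1271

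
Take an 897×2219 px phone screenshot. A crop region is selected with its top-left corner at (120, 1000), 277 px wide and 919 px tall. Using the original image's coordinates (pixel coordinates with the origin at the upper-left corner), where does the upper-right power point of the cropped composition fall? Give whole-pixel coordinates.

One third of the crop width 277 is 92.33 px.
One third of the crop height 919 is 306.33 px.
The upper-right point is two-thirds across and one-third down within the crop:
x = 120 + 2 × 92.33 ≈ 305; y = 1000 + 1 × 306.33 ≈ 1306.

(305, 1306)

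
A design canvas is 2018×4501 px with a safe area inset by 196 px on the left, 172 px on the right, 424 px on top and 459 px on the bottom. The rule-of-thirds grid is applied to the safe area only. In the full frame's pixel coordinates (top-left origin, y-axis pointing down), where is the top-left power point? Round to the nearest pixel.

Content width = 2018 − 196 − 172 = 1650 px; content height = 4501 − 424 − 459 = 3618 px.
Top-left is one-third across and one-third down within the safe area.
x = 196 + 1 × 1650/3 = 196 + 550.00 ≈ 746
y = 424 + 1 × 3618/3 = 424 + 1206.00 ≈ 1630

(746, 1630)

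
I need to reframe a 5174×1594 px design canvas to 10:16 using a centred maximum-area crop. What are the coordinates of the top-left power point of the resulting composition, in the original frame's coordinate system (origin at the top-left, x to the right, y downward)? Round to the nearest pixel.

5174/1594 > 10/16, so the 10:16 crop keeps the full height 1594 and trims width to 1594 × 10/16 = 996.25 px.
Left offset = (5174 − 996.25)/2 = 2088.88 px; top offset = 0.
Top-left is one-third across and one-third down within the crop:
x = 2088.88 + 1 × 996.25/3 ≈ 2421; y = 0.00 + 1 × 1594.00/3 ≈ 531.

(2421, 531)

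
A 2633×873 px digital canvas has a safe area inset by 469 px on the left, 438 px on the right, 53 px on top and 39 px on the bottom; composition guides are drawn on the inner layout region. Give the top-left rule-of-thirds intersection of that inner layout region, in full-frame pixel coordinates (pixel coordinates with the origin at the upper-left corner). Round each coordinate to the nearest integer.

Content width = 2633 − 469 − 438 = 1726 px; content height = 873 − 53 − 39 = 781 px.
Top-left is one-third across and one-third down within the inner layout region.
x = 469 + 1 × 1726/3 = 469 + 575.33 ≈ 1044
y = 53 + 1 × 781/3 = 53 + 260.33 ≈ 313

x = 1044 px, y = 313 px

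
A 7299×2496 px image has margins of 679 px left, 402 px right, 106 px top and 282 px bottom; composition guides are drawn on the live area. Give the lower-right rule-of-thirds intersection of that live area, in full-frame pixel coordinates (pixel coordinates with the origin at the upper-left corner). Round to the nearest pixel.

Content width = 7299 − 679 − 402 = 6218 px; content height = 2496 − 106 − 282 = 2108 px.
Lower-right is two-thirds across and two-thirds down within the live area.
x = 679 + 2 × 6218/3 = 679 + 4145.33 ≈ 4824
y = 106 + 2 × 2108/3 = 106 + 1405.33 ≈ 1511

(4824, 1511)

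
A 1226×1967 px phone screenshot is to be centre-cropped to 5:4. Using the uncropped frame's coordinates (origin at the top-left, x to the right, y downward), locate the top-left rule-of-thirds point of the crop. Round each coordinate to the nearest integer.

x = 409 px, y = 820 px

1226/1967 < 5/4, so the 5:4 crop keeps the full width 1226 and trims height to 1226 × 4/5 = 980.80 px.
Top offset = (1967 − 980.80)/2 = 493.10 px; left offset = 0.
Top-left is one-third across and one-third down within the crop:
x = 0.00 + 1 × 1226.00/3 ≈ 409; y = 493.10 + 1 × 980.80/3 ≈ 820.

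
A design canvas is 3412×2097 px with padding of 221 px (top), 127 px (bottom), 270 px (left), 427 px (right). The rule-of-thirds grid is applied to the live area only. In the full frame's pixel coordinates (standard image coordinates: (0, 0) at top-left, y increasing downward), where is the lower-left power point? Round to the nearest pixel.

Content width = 3412 − 270 − 427 = 2715 px; content height = 2097 − 221 − 127 = 1749 px.
Lower-left is one-third across and two-thirds down within the live area.
x = 270 + 1 × 2715/3 = 270 + 905.00 ≈ 1175
y = 221 + 2 × 1749/3 = 221 + 1166.00 ≈ 1387

(1175, 1387)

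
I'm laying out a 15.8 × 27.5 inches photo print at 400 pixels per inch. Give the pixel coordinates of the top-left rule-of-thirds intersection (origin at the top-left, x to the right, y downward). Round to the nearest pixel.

x = 2107 px, y = 3667 px

In pixels the canvas is 15.8 × 400 = 6320 wide and 27.5 × 400 = 11000 tall.
The top-left point is one-third across and one-third down:
x = 1 × 6320/3 ≈ 2107; y = 1 × 11000/3 ≈ 3667.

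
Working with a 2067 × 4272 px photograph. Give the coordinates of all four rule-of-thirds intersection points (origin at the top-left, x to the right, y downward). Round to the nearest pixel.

(689, 1424), (1378, 1424), (689, 2848), (1378, 2848)

One third of 2067 is 689; one third of 4272 is 1424.
Vertical third lines at x = 689 and x = 1378; horizontal third lines at y = 1424 and y = 2848.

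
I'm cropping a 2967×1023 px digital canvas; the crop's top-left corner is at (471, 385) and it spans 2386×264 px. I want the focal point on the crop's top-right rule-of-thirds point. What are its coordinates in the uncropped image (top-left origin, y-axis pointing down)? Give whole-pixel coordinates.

One third of the crop width 2386 is 795.33 px.
One third of the crop height 264 is 88.00 px.
The top-right point is two-thirds across and one-third down within the crop:
x = 471 + 2 × 795.33 ≈ 2062; y = 385 + 1 × 88.00 ≈ 473.

(2062, 473)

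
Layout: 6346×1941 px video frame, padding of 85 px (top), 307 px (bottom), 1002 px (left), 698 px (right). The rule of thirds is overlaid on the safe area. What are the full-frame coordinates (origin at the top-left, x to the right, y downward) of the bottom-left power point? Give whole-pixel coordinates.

Content width = 6346 − 1002 − 698 = 4646 px; content height = 1941 − 85 − 307 = 1549 px.
Bottom-left is one-third across and two-thirds down within the safe area.
x = 1002 + 1 × 4646/3 = 1002 + 1548.67 ≈ 2551
y = 85 + 2 × 1549/3 = 85 + 1032.67 ≈ 1118

x = 2551 px, y = 1118 px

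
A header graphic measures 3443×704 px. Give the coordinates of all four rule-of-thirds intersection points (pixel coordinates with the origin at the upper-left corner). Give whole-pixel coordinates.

(1148, 235), (2295, 235), (1148, 469), (2295, 469)

One third of 3443 is 1147.67; one third of 704 is 234.67.
Vertical third lines at x = 1148 and x = 2295; horizontal third lines at y = 235 and y = 469.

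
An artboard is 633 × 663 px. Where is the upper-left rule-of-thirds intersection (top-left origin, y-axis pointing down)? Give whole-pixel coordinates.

The upper-left point sits one-third of the way across and one-third of the way down.
x = 1 × 633/3 ≈ 211; y = 1 × 663/3 ≈ 221.

(211, 221)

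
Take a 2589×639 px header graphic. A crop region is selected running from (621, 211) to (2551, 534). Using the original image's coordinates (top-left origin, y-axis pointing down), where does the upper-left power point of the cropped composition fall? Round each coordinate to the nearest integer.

Crop width = 2551 − 621 = 1930 px; one third is 643.33 px.
Crop height = 534 − 211 = 323 px; one third is 107.67 px.
The upper-left point is one-third across and one-third down within the crop:
x = 621 + 1 × 643.33 ≈ 1264; y = 211 + 1 × 107.67 ≈ 319.

x = 1264 px, y = 319 px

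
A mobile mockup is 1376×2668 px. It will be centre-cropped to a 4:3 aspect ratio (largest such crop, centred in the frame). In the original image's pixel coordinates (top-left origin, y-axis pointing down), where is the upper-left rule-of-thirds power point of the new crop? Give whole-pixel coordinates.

(459, 1162)

1376/2668 < 4/3, so the 4:3 crop keeps the full width 1376 and trims height to 1376 × 3/4 = 1032.00 px.
Top offset = (2668 − 1032.00)/2 = 818.00 px; left offset = 0.
Upper-left is one-third across and one-third down within the crop:
x = 0.00 + 1 × 1376.00/3 ≈ 459; y = 818.00 + 1 × 1032.00/3 ≈ 1162.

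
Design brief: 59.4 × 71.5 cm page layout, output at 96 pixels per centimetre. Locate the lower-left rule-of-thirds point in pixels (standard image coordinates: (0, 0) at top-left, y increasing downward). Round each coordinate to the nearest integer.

In pixels the canvas is 59.4 × 96 = 5702.4 wide and 71.5 × 96 = 6864 tall.
The lower-left point is one-third across and two-thirds down:
x = 1 × 5702.4/3 ≈ 1901; y = 2 × 6864/3 ≈ 4576.

(1901, 4576)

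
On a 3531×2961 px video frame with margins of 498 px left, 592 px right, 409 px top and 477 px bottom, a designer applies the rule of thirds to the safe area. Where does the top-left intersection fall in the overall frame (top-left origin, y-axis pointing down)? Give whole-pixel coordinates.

(1312, 1101)

Content width = 3531 − 498 − 592 = 2441 px; content height = 2961 − 409 − 477 = 2075 px.
Top-left is one-third across and one-third down within the safe area.
x = 498 + 1 × 2441/3 = 498 + 813.67 ≈ 1312
y = 409 + 1 × 2075/3 = 409 + 691.67 ≈ 1101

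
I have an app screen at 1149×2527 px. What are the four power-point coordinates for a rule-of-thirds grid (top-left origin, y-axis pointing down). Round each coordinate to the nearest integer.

One third of 1149 is 383; one third of 2527 is 842.33.
Vertical third lines at x = 383 and x = 766; horizontal third lines at y = 842 and y = 1685.

(383, 842), (766, 842), (383, 1685), (766, 1685)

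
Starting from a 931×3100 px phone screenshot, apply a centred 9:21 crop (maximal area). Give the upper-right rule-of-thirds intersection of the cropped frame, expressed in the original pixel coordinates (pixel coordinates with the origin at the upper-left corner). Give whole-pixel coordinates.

x = 621 px, y = 1188 px

931/3100 < 9/21, so the 9:21 crop keeps the full width 931 and trims height to 931 × 21/9 = 2172.33 px.
Top offset = (3100 − 2172.33)/2 = 463.83 px; left offset = 0.
Upper-right is two-thirds across and one-third down within the crop:
x = 0.00 + 2 × 931.00/3 ≈ 621; y = 463.83 + 1 × 2172.33/3 ≈ 1188.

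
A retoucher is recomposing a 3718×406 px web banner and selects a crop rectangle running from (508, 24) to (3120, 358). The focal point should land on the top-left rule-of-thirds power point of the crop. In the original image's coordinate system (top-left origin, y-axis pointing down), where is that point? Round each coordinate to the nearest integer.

(1379, 135)

Crop width = 3120 − 508 = 2612 px; one third is 870.67 px.
Crop height = 358 − 24 = 334 px; one third is 111.33 px.
The top-left point is one-third across and one-third down within the crop:
x = 508 + 1 × 870.67 ≈ 1379; y = 24 + 1 × 111.33 ≈ 135.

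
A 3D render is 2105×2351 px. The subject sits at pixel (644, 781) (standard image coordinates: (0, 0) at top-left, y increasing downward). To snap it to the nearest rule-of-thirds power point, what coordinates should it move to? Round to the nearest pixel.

Third lines: x ∈ {702, 1403}, y ∈ {784, 1567}.
644 is closer to x = 702; 781 is closer to y = 784.
So the nearest intersection is the upper-left power point.

x = 702 px, y = 784 px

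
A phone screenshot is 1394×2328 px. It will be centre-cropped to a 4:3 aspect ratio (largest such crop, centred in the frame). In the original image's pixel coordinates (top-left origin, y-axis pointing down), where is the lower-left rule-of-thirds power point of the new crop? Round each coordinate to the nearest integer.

1394/2328 < 4/3, so the 4:3 crop keeps the full width 1394 and trims height to 1394 × 3/4 = 1045.50 px.
Top offset = (2328 − 1045.50)/2 = 641.25 px; left offset = 0.
Lower-left is one-third across and two-thirds down within the crop:
x = 0.00 + 1 × 1394.00/3 ≈ 465; y = 641.25 + 2 × 1045.50/3 ≈ 1338.

x = 465 px, y = 1338 px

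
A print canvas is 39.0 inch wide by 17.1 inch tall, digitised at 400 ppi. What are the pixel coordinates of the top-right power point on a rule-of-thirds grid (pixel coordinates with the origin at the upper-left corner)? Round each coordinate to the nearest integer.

In pixels the canvas is 39.0 × 400 = 15600 wide and 17.1 × 400 = 6840 tall.
The top-right point is two-thirds across and one-third down:
x = 2 × 15600/3 ≈ 10400; y = 1 × 6840/3 ≈ 2280.

x = 10400 px, y = 2280 px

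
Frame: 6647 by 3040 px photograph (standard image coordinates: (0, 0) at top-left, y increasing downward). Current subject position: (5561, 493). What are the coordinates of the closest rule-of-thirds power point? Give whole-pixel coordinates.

Third lines: x ∈ {2216, 4431}, y ∈ {1013, 2027}.
5561 is closer to x = 4431; 493 is closer to y = 1013.
So the nearest intersection is the upper-right power point.

(4431, 1013)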